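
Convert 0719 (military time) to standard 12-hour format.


Hour: 7
7 < 12 → AM

7:19 AM


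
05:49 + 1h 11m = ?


Start: 349 minutes from midnight
Add: 71 minutes
Total: 420 minutes
Hours: 420 ÷ 60 = 7 remainder 0

07:00


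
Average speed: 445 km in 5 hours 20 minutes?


Distance: 445 km
Time: 5h 20m = 320 min = 320/60 = 16/3 hours
Speed = 445 ÷ (16/3) = 445 × 3 / 16 = 1335/16 ≈ 83.4 km/h

83.4 km/h


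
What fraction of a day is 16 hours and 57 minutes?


Total minutes: 16×60 + 57 = 1017
Day = 24×60 = 1440 minutes
Fraction = 1017/1440 ≈ 0.7063
As a percentage: 1017/1440 × 100 ≈ 70.63%

0.7063 (70.63%)


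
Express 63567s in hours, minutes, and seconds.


17h 39m 27s

Hours: 63567 ÷ 3600 = 17 remainder 2367
Minutes: 2367 ÷ 60 = 39 remainder 27
Seconds: 27


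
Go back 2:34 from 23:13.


20:39

Start: 1393 minutes from midnight
Subtract: 154 minutes
Remaining: 1393 - 154 = 1239
Hours: 20, Minutes: 39


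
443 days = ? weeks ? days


63 weeks 2 days

Weeks: 443 ÷ 7 = 63 remainder 2


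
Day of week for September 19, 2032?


Zeller's congruence:
q=19, m=9, k=32, j=20
h = (19 + ⌊13×10/5⌋ + 32 + ⌊32/4⌋ + ⌊20/4⌋ - 2×20) mod 7
= (19 + 26 + 32 + 8 + 5 - 40) mod 7
= 50 mod 7 = 1
h=1 → Sunday

Sunday


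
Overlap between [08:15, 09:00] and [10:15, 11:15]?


0 minutes

Meeting A: 495-540 (in minutes from midnight)
Meeting B: 615-675
Overlap start = max(495, 615) = 615
Overlap end = min(540, 675) = 540
Overlap = max(0, 540 - 615) = 0 min


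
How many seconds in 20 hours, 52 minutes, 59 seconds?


75179 seconds

Hours: 20 × 3600 = 72000
Minutes: 52 × 60 = 3120
Seconds: 59
Total = 72000 + 3120 + 59 = 75179


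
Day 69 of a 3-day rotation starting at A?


Shift C

Shifts: A, B, C
Start: A (index 0)
Day 69: (0 + 69 - 1) mod 3
= 68 mod 3
= 2
Index 2 → shift C


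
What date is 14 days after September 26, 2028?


October 10, 2028

Start: September 26, 2028
Add 14 days
September 26 → October 1: 30 - 26 + 1 = 5 days (14 - 5 = 9 left)
October 1 + 9 = October 10, 2028


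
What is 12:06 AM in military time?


Input: 12:06 AM
12 AM → 00 (midnight)

00:06


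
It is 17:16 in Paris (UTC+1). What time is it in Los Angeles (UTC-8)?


Time difference = UTC-8 - UTC+1 = -9 hours
New hour = (17 -9) mod 24
= 8 mod 24 = 8
Minutes unchanged → 08:16

08:16


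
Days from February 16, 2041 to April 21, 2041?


64 days

From February 16, 2041 to April 21, 2041
Rest of February 2041: 28 - 16 = 12
Full months: March 31
Days into April 2041: 21
Total = 12 + 31 + 21 = 64 days


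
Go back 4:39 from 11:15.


Start: 675 minutes from midnight
Subtract: 279 minutes
Remaining: 675 - 279 = 396
Hours: 6, Minutes: 36

06:36


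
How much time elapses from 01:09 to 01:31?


0h 22m

End time in minutes: 1×60 + 31 = 91
Start time in minutes: 1×60 + 9 = 69
Difference = 91 - 69 = 22 minutes
= 0 hours 22 minutes


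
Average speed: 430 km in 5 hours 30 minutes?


78.2 km/h

Distance: 430 km
Time: 5h 30m = 330 min = 330/60 = 11/2 hours
Speed = 430 ÷ (11/2) = 430 × 2 / 11 = 860/11 ≈ 78.2 km/h


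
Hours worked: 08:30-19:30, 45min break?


Total time = (19×60+30) - (8×60+30)
= 1170 - 510 = 660 min
Minus break: 660 - 45 = 615 min
= 10h 15m

10h 15m (615 minutes)


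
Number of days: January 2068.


31 days

Month: January (month 1)
January has 31 days


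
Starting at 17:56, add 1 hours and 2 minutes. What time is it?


Start: 1076 minutes from midnight
Add: 62 minutes
Total: 1138 minutes
Hours: 1138 ÷ 60 = 18 remainder 58

18:58


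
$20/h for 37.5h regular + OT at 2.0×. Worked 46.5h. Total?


Regular: 37.5h × $20 = $750.00
Overtime: 46.5 - 37.5 = 9.0h
OT pay: 9.0h × $20 × 2.0 = $360.00
Total = $750.00 + $360.00 = $1110.00

$1110.00


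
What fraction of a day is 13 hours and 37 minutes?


0.5674 (56.74%)

Total minutes: 13×60 + 37 = 817
Day = 24×60 = 1440 minutes
Fraction = 817/1440 ≈ 0.5674
As a percentage: 817/1440 × 100 ≈ 56.74%


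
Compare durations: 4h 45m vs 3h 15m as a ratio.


19:13 (1.46)

Duration 1: 285 minutes
Duration 2: 195 minutes
Ratio = 285:195
GCD = 15
Simplified = 19:13
As a decimal: 19/13 ≈ 1.46


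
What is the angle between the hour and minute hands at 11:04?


Hour hand = 11×30 + 4×0.5 = 332.0°
Minute hand = 4×6 = 24°
Difference = |332.0 - 24| = 308.0°
Since > 180°: 360 - 308.0 = 52.0°

52.0°


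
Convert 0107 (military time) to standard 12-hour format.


Hour: 1
1 < 12 → AM

1:07 AM


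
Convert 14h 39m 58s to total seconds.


Hours: 14 × 3600 = 50400
Minutes: 39 × 60 = 2340
Seconds: 58
Total = 50400 + 2340 + 58 = 52798

52798 seconds


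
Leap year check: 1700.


Rules: divisible by 4 AND (not by 100 OR by 400)
1700 ÷ 4 = 425 exactly → divisible by 4
1700 ÷ 100 = 17 exactly → divisible by 100
1700 ÷ 400 = 4 remainder 100 → not divisible by 400
Divisible by 100 but not by 400 → not a leap year

No


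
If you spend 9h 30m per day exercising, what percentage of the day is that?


39.6%

Time: 570 minutes
Day: 1440 minutes
Percentage = (570/1440) × 100 ≈ 39.6%


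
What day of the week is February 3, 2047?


Zeller's congruence:
q=3, m=14, k=46, j=20
h = (3 + ⌊13×15/5⌋ + 46 + ⌊46/4⌋ + ⌊20/4⌋ - 2×20) mod 7
= (3 + 39 + 46 + 11 + 5 - 40) mod 7
= 64 mod 7 = 1
h=1 → Sunday

Sunday


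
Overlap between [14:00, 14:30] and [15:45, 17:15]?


Meeting A: 840-870 (in minutes from midnight)
Meeting B: 945-1035
Overlap start = max(840, 945) = 945
Overlap end = min(870, 1035) = 870
Overlap = max(0, 870 - 945) = 0 min

0 minutes


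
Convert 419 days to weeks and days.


59 weeks 6 days

Weeks: 419 ÷ 7 = 59 remainder 6


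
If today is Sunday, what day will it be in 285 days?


Friday

Start: Sunday (index 6)
(6 + 285) mod 7
= 291 mod 7
= 4
Index 4 → Friday


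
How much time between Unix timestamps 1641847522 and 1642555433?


707911 seconds (196.6 hours / 8.19 days)

Difference = 1642555433 - 1641847522 = 707911 seconds
In hours: 707911 / 3600 ≈ 196.6
In days: 707911 / 86400 ≈ 8.19


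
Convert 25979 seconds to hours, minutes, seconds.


Hours: 25979 ÷ 3600 = 7 remainder 779
Minutes: 779 ÷ 60 = 12 remainder 59
Seconds: 59

7h 12m 59s


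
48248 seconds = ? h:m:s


13h 24m 8s

Hours: 48248 ÷ 3600 = 13 remainder 1448
Minutes: 1448 ÷ 60 = 24 remainder 8
Seconds: 8


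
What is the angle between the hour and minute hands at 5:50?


Hour hand = 5×30 + 50×0.5 = 175.0°
Minute hand = 50×6 = 300°
Difference = |175.0 - 300| = 125.0°

125.0°


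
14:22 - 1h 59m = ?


Start: 862 minutes from midnight
Subtract: 119 minutes
Remaining: 862 - 119 = 743
Hours: 12, Minutes: 23

12:23


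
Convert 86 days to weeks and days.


Weeks: 86 ÷ 7 = 12 remainder 2

12 weeks 2 days


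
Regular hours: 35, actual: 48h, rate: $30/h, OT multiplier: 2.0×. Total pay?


Regular: 35h × $30 = $1050.00
Overtime: 48 - 35 = 13h
OT pay: 13h × $30 × 2.0 = $780.00
Total = $1050.00 + $780.00 = $1830.00

$1830.00


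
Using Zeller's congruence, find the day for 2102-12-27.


Wednesday

Zeller's congruence:
q=27, m=12, k=2, j=21
h = (27 + ⌊13×13/5⌋ + 2 + ⌊2/4⌋ + ⌊21/4⌋ - 2×21) mod 7
= (27 + 33 + 2 + 0 + 5 - 42) mod 7
= 25 mod 7 = 4
h=4 → Wednesday


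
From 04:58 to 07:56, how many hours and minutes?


2h 58m

End time in minutes: 7×60 + 56 = 476
Start time in minutes: 4×60 + 58 = 298
Difference = 476 - 298 = 178 minutes
= 2 hours 58 minutes


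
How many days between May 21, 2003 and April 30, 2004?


345 days

From May 21, 2003 to April 30, 2004
Rest of May 2003: 31 - 21 = 10
Full months: June 30, July 31, August 31, September 30, October 31, November 30, December 31, January 31, February 2004 29, March 31
Days into April 2004: 30
Total = 10 + 30 + 31 + 31 + 30 + 31 + 30 + 31 + 31 + 29 + 31 + 30 = 345 days


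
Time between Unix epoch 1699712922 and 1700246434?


Difference = 1700246434 - 1699712922 = 533512 seconds
In hours: 533512 / 3600 ≈ 148.2
In days: 533512 / 86400 ≈ 6.17

533512 seconds (148.2 hours / 6.17 days)


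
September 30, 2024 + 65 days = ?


Start: September 30, 2024
Add 65 days
September 30 → October 1: 30 - 30 + 1 = 1 days (65 - 1 = 64 left)
October 1 → November 1: 31 - 1 + 1 = 31 days (64 - 31 = 33 left)
November 1 → December 1: 30 - 1 + 1 = 30 days (33 - 30 = 3 left)
December 1 + 3 = December 4, 2024

December 4, 2024


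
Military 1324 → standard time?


1:24 PM

Hour: 13
13 - 12 = 1 → PM


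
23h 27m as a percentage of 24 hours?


0.9771 (97.71%)

Total minutes: 23×60 + 27 = 1407
Day = 24×60 = 1440 minutes
Fraction = 1407/1440 ≈ 0.9771
As a percentage: 1407/1440 × 100 ≈ 97.71%


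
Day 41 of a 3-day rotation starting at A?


Shift B

Shifts: A, B, C
Start: A (index 0)
Day 41: (0 + 41 - 1) mod 3
= 40 mod 3
= 1
Index 1 → shift B


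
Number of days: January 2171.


Month: January (month 1)
January has 31 days

31 days


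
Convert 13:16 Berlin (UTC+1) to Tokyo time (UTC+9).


Time difference = UTC+9 - UTC+1 = +8 hours
New hour = (13 + 8) mod 24
= 21 mod 24 = 21
Minutes unchanged → 21:16

21:16


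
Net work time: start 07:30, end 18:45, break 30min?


Total time = (18×60+45) - (7×60+30)
= 1125 - 450 = 675 min
Minus break: 675 - 30 = 645 min
= 10h 45m

10h 45m (645 minutes)


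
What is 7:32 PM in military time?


19:32

Input: 7:32 PM
PM: 7 + 12 = 19


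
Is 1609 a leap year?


No

Rules: divisible by 4 AND (not by 100 OR by 400)
1609 ÷ 4 = 402 remainder 1 → not divisible by 4
Not divisible by 4 → not a leap year


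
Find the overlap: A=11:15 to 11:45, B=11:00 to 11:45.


30 minutes

Meeting A: 675-705 (in minutes from midnight)
Meeting B: 660-705
Overlap start = max(675, 660) = 675
Overlap end = min(705, 705) = 705
Overlap = max(0, 705 - 675) = 30 min


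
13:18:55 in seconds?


Hours: 13 × 3600 = 46800
Minutes: 18 × 60 = 1080
Seconds: 55
Total = 46800 + 1080 + 55 = 47935

47935 seconds


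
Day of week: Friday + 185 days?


Start: Friday (index 4)
(4 + 185) mod 7
= 189 mod 7
= 0
Index 0 → Monday

Monday


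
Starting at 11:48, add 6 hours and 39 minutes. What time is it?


Start: 708 minutes from midnight
Add: 399 minutes
Total: 1107 minutes
Hours: 1107 ÷ 60 = 18 remainder 27

18:27


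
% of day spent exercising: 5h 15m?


21.9%

Time: 315 minutes
Day: 1440 minutes
Percentage = (315/1440) × 100 ≈ 21.9%


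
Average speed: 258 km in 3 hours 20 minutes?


77.4 km/h

Distance: 258 km
Time: 3h 20m = 200 min = 200/60 = 10/3 hours
Speed = 258 ÷ (10/3) = 258 × 3 / 10 = 774/10 = 77.4 km/h


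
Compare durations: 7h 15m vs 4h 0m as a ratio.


29:16 (1.81)

Duration 1: 435 minutes
Duration 2: 240 minutes
Ratio = 435:240
GCD = 15
Simplified = 29:16
As a decimal: 29/16 ≈ 1.81


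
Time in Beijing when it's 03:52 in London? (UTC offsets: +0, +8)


Time difference = UTC+8 - UTC+0 = +8 hours
New hour = (3 + 8) mod 24
= 11 mod 24 = 11
Minutes unchanged → 11:52

11:52


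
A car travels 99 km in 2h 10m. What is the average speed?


Distance: 99 km
Time: 2h 10m = 130 min = 130/60 = 13/6 hours
Speed = 99 ÷ (13/6) = 99 × 6 / 13 = 594/13 ≈ 45.7 km/h

45.7 km/h


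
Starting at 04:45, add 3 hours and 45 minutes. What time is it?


Start: 285 minutes from midnight
Add: 225 minutes
Total: 510 minutes
Hours: 510 ÷ 60 = 8 remainder 30

08:30


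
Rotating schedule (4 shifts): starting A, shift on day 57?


Shifts: A, B, C, D
Start: A (index 0)
Day 57: (0 + 57 - 1) mod 4
= 56 mod 4
= 0
Index 0 → shift A

Shift A


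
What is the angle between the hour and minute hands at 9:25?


132.5°

Hour hand = 9×30 + 25×0.5 = 282.5°
Minute hand = 25×6 = 150°
Difference = |282.5 - 150| = 132.5°


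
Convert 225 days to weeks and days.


32 weeks 1 days

Weeks: 225 ÷ 7 = 32 remainder 1


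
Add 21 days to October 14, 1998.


November 4, 1998

Start: October 14, 1998
Add 21 days
October 14 → November 1: 31 - 14 + 1 = 18 days (21 - 18 = 3 left)
November 1 + 3 = November 4, 1998


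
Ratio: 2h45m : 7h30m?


Duration 1: 165 minutes
Duration 2: 450 minutes
Ratio = 165:450
GCD = 15
Simplified = 11:30
As a decimal: 11/30 ≈ 0.37

11:30 (0.37)


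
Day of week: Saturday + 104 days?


Start: Saturday (index 5)
(5 + 104) mod 7
= 109 mod 7
= 4
Index 4 → Friday

Friday


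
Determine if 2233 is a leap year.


Rules: divisible by 4 AND (not by 100 OR by 400)
2233 ÷ 4 = 558 remainder 1 → not divisible by 4
Not divisible by 4 → not a leap year

No


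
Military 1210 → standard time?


12:10 PM

Hour: 12
12 → 12 PM (noon)


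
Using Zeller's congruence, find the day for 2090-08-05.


Saturday

Zeller's congruence:
q=5, m=8, k=90, j=20
h = (5 + ⌊13×9/5⌋ + 90 + ⌊90/4⌋ + ⌊20/4⌋ - 2×20) mod 7
= (5 + 23 + 90 + 22 + 5 - 40) mod 7
= 105 mod 7 = 0
h=0 → Saturday


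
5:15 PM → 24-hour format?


17:15

Input: 5:15 PM
PM: 5 + 12 = 17


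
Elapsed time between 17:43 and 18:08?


0h 25m

End time in minutes: 18×60 + 8 = 1088
Start time in minutes: 17×60 + 43 = 1063
Difference = 1088 - 1063 = 25 minutes
= 0 hours 25 minutes


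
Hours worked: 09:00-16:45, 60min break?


6h 45m (405 minutes)

Total time = (16×60+45) - (9×60+0)
= 1005 - 540 = 465 min
Minus break: 465 - 60 = 405 min
= 6h 45m


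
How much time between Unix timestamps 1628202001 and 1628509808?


307807 seconds (85.5 hours / 3.56 days)

Difference = 1628509808 - 1628202001 = 307807 seconds
In hours: 307807 / 3600 ≈ 85.5
In days: 307807 / 86400 ≈ 3.56


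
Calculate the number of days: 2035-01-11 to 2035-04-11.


From January 11, 2035 to April 11, 2035
Rest of January 2035: 31 - 11 = 20
Full months: February 2035 28, March 31
Days into April 2035: 11
Total = 20 + 28 + 31 + 11 = 90 days

90 days


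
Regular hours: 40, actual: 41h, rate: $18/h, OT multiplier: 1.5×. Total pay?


$747.00

Regular: 40h × $18 = $720.00
Overtime: 41 - 40 = 1h
OT pay: 1h × $18 × 1.5 = $27.00
Total = $720.00 + $27.00 = $747.00


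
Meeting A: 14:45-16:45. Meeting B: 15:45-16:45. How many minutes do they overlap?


Meeting A: 885-1005 (in minutes from midnight)
Meeting B: 945-1005
Overlap start = max(885, 945) = 945
Overlap end = min(1005, 1005) = 1005
Overlap = max(0, 1005 - 945) = 60 min

60 minutes


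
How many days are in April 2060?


30 days

Month: April (month 4)
April has 30 days


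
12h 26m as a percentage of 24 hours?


0.5181 (51.81%)

Total minutes: 12×60 + 26 = 746
Day = 24×60 = 1440 minutes
Fraction = 746/1440 ≈ 0.5181
As a percentage: 746/1440 × 100 ≈ 51.81%


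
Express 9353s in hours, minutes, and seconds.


Hours: 9353 ÷ 3600 = 2 remainder 2153
Minutes: 2153 ÷ 60 = 35 remainder 53
Seconds: 53

2h 35m 53s


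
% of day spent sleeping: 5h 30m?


Time: 330 minutes
Day: 1440 minutes
Percentage = (330/1440) × 100 ≈ 22.9%

22.9%


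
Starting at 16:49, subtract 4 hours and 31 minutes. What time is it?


12:18

Start: 1009 minutes from midnight
Subtract: 271 minutes
Remaining: 1009 - 271 = 738
Hours: 12, Minutes: 18


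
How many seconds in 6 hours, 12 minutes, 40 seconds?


22360 seconds

Hours: 6 × 3600 = 21600
Minutes: 12 × 60 = 720
Seconds: 40
Total = 21600 + 720 + 40 = 22360


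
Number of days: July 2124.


31 days

Month: July (month 7)
July has 31 days


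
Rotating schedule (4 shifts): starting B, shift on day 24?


Shifts: A, B, C, D
Start: B (index 1)
Day 24: (1 + 24 - 1) mod 4
= 24 mod 4
= 0
Index 0 → shift A

Shift A


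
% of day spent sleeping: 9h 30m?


39.6%

Time: 570 minutes
Day: 1440 minutes
Percentage = (570/1440) × 100 ≈ 39.6%


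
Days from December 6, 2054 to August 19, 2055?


From December 6, 2054 to August 19, 2055
Rest of December 2054: 31 - 6 = 25
Full months: January 31, February 2055 28, March 31, April 30, May 31, June 30, July 31
Days into August 2055: 19
Total = 25 + 31 + 28 + 31 + 30 + 31 + 30 + 31 + 19 = 256 days

256 days


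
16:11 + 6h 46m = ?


22:57

Start: 971 minutes from midnight
Add: 406 minutes
Total: 1377 minutes
Hours: 1377 ÷ 60 = 22 remainder 57


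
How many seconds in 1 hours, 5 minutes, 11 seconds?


Hours: 1 × 3600 = 3600
Minutes: 5 × 60 = 300
Seconds: 11
Total = 3600 + 300 + 11 = 3911

3911 seconds


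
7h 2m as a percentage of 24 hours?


0.2931 (29.31%)

Total minutes: 7×60 + 2 = 422
Day = 24×60 = 1440 minutes
Fraction = 422/1440 ≈ 0.2931
As a percentage: 422/1440 × 100 ≈ 29.31%


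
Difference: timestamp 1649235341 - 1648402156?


833185 seconds (231.4 hours / 9.64 days)

Difference = 1649235341 - 1648402156 = 833185 seconds
In hours: 833185 / 3600 ≈ 231.4
In days: 833185 / 86400 ≈ 9.64


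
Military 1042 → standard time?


10:42 AM

Hour: 10
10 < 12 → AM


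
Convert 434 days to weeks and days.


Weeks: 434 ÷ 7 = 62 remainder 0

62 weeks 0 days


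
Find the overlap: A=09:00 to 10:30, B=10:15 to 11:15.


15 minutes

Meeting A: 540-630 (in minutes from midnight)
Meeting B: 615-675
Overlap start = max(540, 615) = 615
Overlap end = min(630, 675) = 630
Overlap = max(0, 630 - 615) = 15 min


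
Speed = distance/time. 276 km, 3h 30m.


78.9 km/h

Distance: 276 km
Time: 3h 30m = 210 min = 210/60 = 7/2 hours
Speed = 276 ÷ (7/2) = 276 × 2 / 7 = 552/7 ≈ 78.9 km/h


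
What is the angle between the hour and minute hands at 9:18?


171.0°

Hour hand = 9×30 + 18×0.5 = 279.0°
Minute hand = 18×6 = 108°
Difference = |279.0 - 108| = 171.0°


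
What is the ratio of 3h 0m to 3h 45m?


4:5 (0.80)

Duration 1: 180 minutes
Duration 2: 225 minutes
Ratio = 180:225
GCD = 45
Simplified = 4:5
As a decimal: 4/5 = 0.80


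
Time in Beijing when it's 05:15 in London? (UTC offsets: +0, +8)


13:15

Time difference = UTC+8 - UTC+0 = +8 hours
New hour = (5 + 8) mod 24
= 13 mod 24 = 13
Minutes unchanged → 13:15


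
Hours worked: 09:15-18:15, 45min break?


Total time = (18×60+15) - (9×60+15)
= 1095 - 555 = 540 min
Minus break: 540 - 45 = 495 min
= 8h 15m

8h 15m (495 minutes)


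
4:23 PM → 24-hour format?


Input: 4:23 PM
PM: 4 + 12 = 16

16:23


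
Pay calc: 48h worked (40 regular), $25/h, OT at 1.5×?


Regular: 40h × $25 = $1000.00
Overtime: 48 - 40 = 8h
OT pay: 8h × $25 × 1.5 = $300.00
Total = $1000.00 + $300.00 = $1300.00

$1300.00


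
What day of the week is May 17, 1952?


Saturday

Zeller's congruence:
q=17, m=5, k=52, j=19
h = (17 + ⌊13×6/5⌋ + 52 + ⌊52/4⌋ + ⌊19/4⌋ - 2×19) mod 7
= (17 + 15 + 52 + 13 + 4 - 38) mod 7
= 63 mod 7 = 0
h=0 → Saturday


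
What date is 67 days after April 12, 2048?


June 18, 2048

Start: April 12, 2048
Add 67 days
April 12 → May 1: 30 - 12 + 1 = 19 days (67 - 19 = 48 left)
May 1 → June 1: 31 - 1 + 1 = 31 days (48 - 31 = 17 left)
June 1 + 17 = June 18, 2048


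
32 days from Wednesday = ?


Start: Wednesday (index 2)
(2 + 32) mod 7
= 34 mod 7
= 6
Index 6 → Sunday

Sunday


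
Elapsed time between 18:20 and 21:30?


End time in minutes: 21×60 + 30 = 1290
Start time in minutes: 18×60 + 20 = 1100
Difference = 1290 - 1100 = 190 minutes
= 3 hours 10 minutes

3h 10m


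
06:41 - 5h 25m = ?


01:16

Start: 401 minutes from midnight
Subtract: 325 minutes
Remaining: 401 - 325 = 76
Hours: 1, Minutes: 16


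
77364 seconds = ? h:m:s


21h 29m 24s

Hours: 77364 ÷ 3600 = 21 remainder 1764
Minutes: 1764 ÷ 60 = 29 remainder 24
Seconds: 24


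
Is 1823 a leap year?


Rules: divisible by 4 AND (not by 100 OR by 400)
1823 ÷ 4 = 455 remainder 3 → not divisible by 4
Not divisible by 4 → not a leap year

No


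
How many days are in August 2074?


31 days

Month: August (month 8)
August has 31 days


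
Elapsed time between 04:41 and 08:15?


End time in minutes: 8×60 + 15 = 495
Start time in minutes: 4×60 + 41 = 281
Difference = 495 - 281 = 214 minutes
= 3 hours 34 minutes

3h 34m


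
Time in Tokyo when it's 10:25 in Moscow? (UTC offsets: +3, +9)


16:25

Time difference = UTC+9 - UTC+3 = +6 hours
New hour = (10 + 6) mod 24
= 16 mod 24 = 16
Minutes unchanged → 16:25


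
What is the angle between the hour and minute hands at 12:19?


104.5°

Hour hand (12 ≡ 0 on the dial): 0×30 + 19×0.5 = 9.5°
Minute hand = 19×6 = 114°
Difference = |9.5 - 114| = 104.5°


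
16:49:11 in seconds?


60551 seconds

Hours: 16 × 3600 = 57600
Minutes: 49 × 60 = 2940
Seconds: 11
Total = 57600 + 2940 + 11 = 60551


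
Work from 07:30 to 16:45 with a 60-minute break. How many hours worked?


Total time = (16×60+45) - (7×60+30)
= 1005 - 450 = 555 min
Minus break: 555 - 60 = 495 min
= 8h 15m

8h 15m (495 minutes)


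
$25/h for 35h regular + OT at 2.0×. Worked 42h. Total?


$1225.00

Regular: 35h × $25 = $875.00
Overtime: 42 - 35 = 7h
OT pay: 7h × $25 × 2.0 = $350.00
Total = $875.00 + $350.00 = $1225.00


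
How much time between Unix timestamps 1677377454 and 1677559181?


Difference = 1677559181 - 1677377454 = 181727 seconds
In hours: 181727 / 3600 ≈ 50.5
In days: 181727 / 86400 ≈ 2.10

181727 seconds (50.5 hours / 2.10 days)


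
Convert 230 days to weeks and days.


Weeks: 230 ÷ 7 = 32 remainder 6

32 weeks 6 days


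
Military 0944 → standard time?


9:44 AM

Hour: 9
9 < 12 → AM


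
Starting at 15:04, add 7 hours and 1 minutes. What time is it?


Start: 904 minutes from midnight
Add: 421 minutes
Total: 1325 minutes
Hours: 1325 ÷ 60 = 22 remainder 5

22:05


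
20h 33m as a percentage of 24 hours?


0.8563 (85.63%)

Total minutes: 20×60 + 33 = 1233
Day = 24×60 = 1440 minutes
Fraction = 1233/1440 ≈ 0.8563
As a percentage: 1233/1440 × 100 ≈ 85.63%


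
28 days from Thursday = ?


Thursday

Start: Thursday (index 3)
(3 + 28) mod 7
= 31 mod 7
= 3
Index 3 → Thursday


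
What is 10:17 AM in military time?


Input: 10:17 AM
AM hour stays: 10

10:17


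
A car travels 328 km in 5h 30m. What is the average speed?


59.6 km/h

Distance: 328 km
Time: 5h 30m = 330 min = 330/60 = 11/2 hours
Speed = 328 ÷ (11/2) = 328 × 2 / 11 = 656/11 ≈ 59.6 km/h


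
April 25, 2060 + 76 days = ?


Start: April 25, 2060
Add 76 days
April 25 → May 1: 30 - 25 + 1 = 6 days (76 - 6 = 70 left)
May 1 → June 1: 31 - 1 + 1 = 31 days (70 - 31 = 39 left)
June 1 → July 1: 30 - 1 + 1 = 30 days (39 - 30 = 9 left)
July 1 + 9 = July 10, 2060

July 10, 2060


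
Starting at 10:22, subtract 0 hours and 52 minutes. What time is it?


09:30

Start: 622 minutes from midnight
Subtract: 52 minutes
Remaining: 622 - 52 = 570
Hours: 9, Minutes: 30


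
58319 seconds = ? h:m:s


16h 11m 59s

Hours: 58319 ÷ 3600 = 16 remainder 719
Minutes: 719 ÷ 60 = 11 remainder 59
Seconds: 59


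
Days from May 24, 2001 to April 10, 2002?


321 days

From May 24, 2001 to April 10, 2002
Rest of May 2001: 31 - 24 = 7
Full months: June 30, July 31, August 31, September 30, October 31, November 30, December 31, January 31, February 2002 28, March 31
Days into April 2002: 10
Total = 7 + 30 + 31 + 31 + 30 + 31 + 30 + 31 + 31 + 28 + 31 + 10 = 321 days


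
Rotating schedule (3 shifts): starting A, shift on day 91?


Shift A

Shifts: A, B, C
Start: A (index 0)
Day 91: (0 + 91 - 1) mod 3
= 90 mod 3
= 0
Index 0 → shift A


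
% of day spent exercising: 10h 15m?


42.7%

Time: 615 minutes
Day: 1440 minutes
Percentage = (615/1440) × 100 ≈ 42.7%


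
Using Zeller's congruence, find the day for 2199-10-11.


Zeller's congruence:
q=11, m=10, k=99, j=21
h = (11 + ⌊13×11/5⌋ + 99 + ⌊99/4⌋ + ⌊21/4⌋ - 2×21) mod 7
= (11 + 28 + 99 + 24 + 5 - 42) mod 7
= 125 mod 7 = 6
h=6 → Friday

Friday


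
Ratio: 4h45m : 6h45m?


Duration 1: 285 minutes
Duration 2: 405 minutes
Ratio = 285:405
GCD = 15
Simplified = 19:27
As a decimal: 19/27 ≈ 0.70

19:27 (0.70)


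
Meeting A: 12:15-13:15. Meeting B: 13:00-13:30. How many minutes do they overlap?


Meeting A: 735-795 (in minutes from midnight)
Meeting B: 780-810
Overlap start = max(735, 780) = 780
Overlap end = min(795, 810) = 795
Overlap = max(0, 795 - 780) = 15 min

15 minutes


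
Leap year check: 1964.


Yes

Rules: divisible by 4 AND (not by 100 OR by 400)
1964 ÷ 4 = 491 exactly → divisible by 4
1964 ÷ 100 = 19 remainder 64 → not divisible by 100
Divisible by 4 but not by 100 → leap year


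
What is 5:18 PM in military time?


17:18

Input: 5:18 PM
PM: 5 + 12 = 17


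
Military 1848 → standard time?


Hour: 18
18 - 12 = 6 → PM

6:48 PM


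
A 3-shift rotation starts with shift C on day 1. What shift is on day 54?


Shifts: A, B, C
Start: C (index 2)
Day 54: (2 + 54 - 1) mod 3
= 55 mod 3
= 1
Index 1 → shift B

Shift B


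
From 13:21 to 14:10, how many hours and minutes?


0h 49m

End time in minutes: 14×60 + 10 = 850
Start time in minutes: 13×60 + 21 = 801
Difference = 850 - 801 = 49 minutes
= 0 hours 49 minutes


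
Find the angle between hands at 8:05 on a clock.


147.5°

Hour hand = 8×30 + 5×0.5 = 242.5°
Minute hand = 5×6 = 30°
Difference = |242.5 - 30| = 212.5°
Since > 180°: 360 - 212.5 = 147.5°


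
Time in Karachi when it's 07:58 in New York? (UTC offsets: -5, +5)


Time difference = UTC+5 - UTC-5 = +10 hours
New hour = (7 + 10) mod 24
= 17 mod 24 = 17
Minutes unchanged → 17:58

17:58


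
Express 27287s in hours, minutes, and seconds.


Hours: 27287 ÷ 3600 = 7 remainder 2087
Minutes: 2087 ÷ 60 = 34 remainder 47
Seconds: 47

7h 34m 47s


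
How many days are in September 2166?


30 days

Month: September (month 9)
September has 30 days


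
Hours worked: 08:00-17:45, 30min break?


9h 15m (555 minutes)

Total time = (17×60+45) - (8×60+0)
= 1065 - 480 = 585 min
Minus break: 585 - 30 = 555 min
= 9h 15m


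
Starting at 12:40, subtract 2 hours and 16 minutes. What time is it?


Start: 760 minutes from midnight
Subtract: 136 minutes
Remaining: 760 - 136 = 624
Hours: 10, Minutes: 24

10:24


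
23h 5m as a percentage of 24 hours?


Total minutes: 23×60 + 5 = 1385
Day = 24×60 = 1440 minutes
Fraction = 1385/1440 ≈ 0.9618
As a percentage: 1385/1440 × 100 ≈ 96.18%

0.9618 (96.18%)


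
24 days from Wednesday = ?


Saturday

Start: Wednesday (index 2)
(2 + 24) mod 7
= 26 mod 7
= 5
Index 5 → Saturday


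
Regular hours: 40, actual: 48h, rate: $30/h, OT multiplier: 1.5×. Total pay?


Regular: 40h × $30 = $1200.00
Overtime: 48 - 40 = 8h
OT pay: 8h × $30 × 1.5 = $360.00
Total = $1200.00 + $360.00 = $1560.00

$1560.00


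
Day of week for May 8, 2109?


Zeller's congruence:
q=8, m=5, k=9, j=21
h = (8 + ⌊13×6/5⌋ + 9 + ⌊9/4⌋ + ⌊21/4⌋ - 2×21) mod 7
= (8 + 15 + 9 + 2 + 5 - 42) mod 7
= -3 mod 7 = 4
h=4 → Wednesday

Wednesday


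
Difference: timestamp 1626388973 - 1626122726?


Difference = 1626388973 - 1626122726 = 266247 seconds
In hours: 266247 / 3600 ≈ 74.0
In days: 266247 / 86400 ≈ 3.08

266247 seconds (74.0 hours / 3.08 days)


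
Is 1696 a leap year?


Rules: divisible by 4 AND (not by 100 OR by 400)
1696 ÷ 4 = 424 exactly → divisible by 4
1696 ÷ 100 = 16 remainder 96 → not divisible by 100
Divisible by 4 but not by 100 → leap year

Yes


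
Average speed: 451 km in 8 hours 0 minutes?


56.4 km/h

Distance: 451 km
Time: 8 hours
Speed = 451 / 8 ≈ 56.4 km/h


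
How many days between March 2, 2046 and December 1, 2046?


274 days

From March 2, 2046 to December 1, 2046
Rest of March 2046: 31 - 2 = 29
Full months: April 30, May 31, June 30, July 31, August 31, September 30, October 31, November 30
Days into December 2046: 1
Total = 29 + 30 + 31 + 30 + 31 + 31 + 30 + 31 + 30 + 1 = 274 days


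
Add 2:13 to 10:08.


12:21

Start: 608 minutes from midnight
Add: 133 minutes
Total: 741 minutes
Hours: 741 ÷ 60 = 12 remainder 21


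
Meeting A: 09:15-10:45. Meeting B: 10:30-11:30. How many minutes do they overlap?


Meeting A: 555-645 (in minutes from midnight)
Meeting B: 630-690
Overlap start = max(555, 630) = 630
Overlap end = min(645, 690) = 645
Overlap = max(0, 645 - 630) = 15 min

15 minutes


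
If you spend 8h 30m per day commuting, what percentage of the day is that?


Time: 510 minutes
Day: 1440 minutes
Percentage = (510/1440) × 100 ≈ 35.4%

35.4%


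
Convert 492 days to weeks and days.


Weeks: 492 ÷ 7 = 70 remainder 2

70 weeks 2 days


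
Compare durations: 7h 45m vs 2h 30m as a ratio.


Duration 1: 465 minutes
Duration 2: 150 minutes
Ratio = 465:150
GCD = 15
Simplified = 31:10
As a decimal: 31/10 = 3.10

31:10 (3.10)


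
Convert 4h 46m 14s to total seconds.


Hours: 4 × 3600 = 14400
Minutes: 46 × 60 = 2760
Seconds: 14
Total = 14400 + 2760 + 14 = 17174

17174 seconds


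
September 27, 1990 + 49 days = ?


Start: September 27, 1990
Add 49 days
September 27 → October 1: 30 - 27 + 1 = 4 days (49 - 4 = 45 left)
October 1 → November 1: 31 - 1 + 1 = 31 days (45 - 31 = 14 left)
November 1 + 14 = November 15, 1990

November 15, 1990


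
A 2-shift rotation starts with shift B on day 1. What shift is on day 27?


Shifts: A, B
Start: B (index 1)
Day 27: (1 + 27 - 1) mod 2
= 27 mod 2
= 1
Index 1 → shift B

Shift B


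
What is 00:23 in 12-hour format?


12:23 AM

Hour: 0
0 → 12 AM (midnight)


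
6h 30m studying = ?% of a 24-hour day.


Time: 390 minutes
Day: 1440 minutes
Percentage = (390/1440) × 100 ≈ 27.1%

27.1%


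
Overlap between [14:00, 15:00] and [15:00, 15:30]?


Meeting A: 840-900 (in minutes from midnight)
Meeting B: 900-930
Overlap start = max(840, 900) = 900
Overlap end = min(900, 930) = 900
Overlap = max(0, 900 - 900) = 0 min

0 minutes


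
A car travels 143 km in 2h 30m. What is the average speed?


Distance: 143 km
Time: 2h 30m = 150 min = 150/60 = 5/2 hours
Speed = 143 ÷ (5/2) = 143 × 2 / 5 = 286/5 = 57.2 km/h

57.2 km/h


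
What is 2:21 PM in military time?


Input: 2:21 PM
PM: 2 + 12 = 14

14:21


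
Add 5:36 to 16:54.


22:30

Start: 1014 minutes from midnight
Add: 336 minutes
Total: 1350 minutes
Hours: 1350 ÷ 60 = 22 remainder 30


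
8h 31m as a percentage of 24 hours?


0.3549 (35.49%)

Total minutes: 8×60 + 31 = 511
Day = 24×60 = 1440 minutes
Fraction = 511/1440 ≈ 0.3549
As a percentage: 511/1440 × 100 ≈ 35.49%


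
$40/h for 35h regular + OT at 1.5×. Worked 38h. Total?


Regular: 35h × $40 = $1400.00
Overtime: 38 - 35 = 3h
OT pay: 3h × $40 × 1.5 = $180.00
Total = $1400.00 + $180.00 = $1580.00

$1580.00


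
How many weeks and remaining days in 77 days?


11 weeks 0 days

Weeks: 77 ÷ 7 = 11 remainder 0


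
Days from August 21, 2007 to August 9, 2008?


354 days

From August 21, 2007 to August 9, 2008
Rest of August 2007: 31 - 21 = 10
Full months: September 30, October 31, November 30, December 31, January 31, February 2008 29, March 31, April 30, May 31, June 30, July 31
Days into August 2008: 9
Total = 10 + 30 + 31 + 30 + 31 + 31 + 29 + 31 + 30 + 31 + 30 + 31 + 9 = 354 days


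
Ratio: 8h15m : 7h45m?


33:31 (1.06)

Duration 1: 495 minutes
Duration 2: 465 minutes
Ratio = 495:465
GCD = 15
Simplified = 33:31
As a decimal: 33/31 ≈ 1.06


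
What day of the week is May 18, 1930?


Sunday

Zeller's congruence:
q=18, m=5, k=30, j=19
h = (18 + ⌊13×6/5⌋ + 30 + ⌊30/4⌋ + ⌊19/4⌋ - 2×19) mod 7
= (18 + 15 + 30 + 7 + 4 - 38) mod 7
= 36 mod 7 = 1
h=1 → Sunday


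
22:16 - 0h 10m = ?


22:06

Start: 1336 minutes from midnight
Subtract: 10 minutes
Remaining: 1336 - 10 = 1326
Hours: 22, Minutes: 6


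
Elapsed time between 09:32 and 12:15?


2h 43m

End time in minutes: 12×60 + 15 = 735
Start time in minutes: 9×60 + 32 = 572
Difference = 735 - 572 = 163 minutes
= 2 hours 43 minutes


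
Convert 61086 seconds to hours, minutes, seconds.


16h 58m 6s

Hours: 61086 ÷ 3600 = 16 remainder 3486
Minutes: 3486 ÷ 60 = 58 remainder 6
Seconds: 6


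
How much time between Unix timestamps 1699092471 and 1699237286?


144815 seconds (40.2 hours / 1.68 days)

Difference = 1699237286 - 1699092471 = 144815 seconds
In hours: 144815 / 3600 ≈ 40.2
In days: 144815 / 86400 ≈ 1.68


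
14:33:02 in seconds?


52382 seconds

Hours: 14 × 3600 = 50400
Minutes: 33 × 60 = 1980
Seconds: 2
Total = 50400 + 1980 + 2 = 52382


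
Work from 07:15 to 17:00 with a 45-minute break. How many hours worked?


Total time = (17×60+0) - (7×60+15)
= 1020 - 435 = 585 min
Minus break: 585 - 45 = 540 min
= 9h 0m

9h 0m (540 minutes)


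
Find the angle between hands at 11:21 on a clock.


Hour hand = 11×30 + 21×0.5 = 340.5°
Minute hand = 21×6 = 126°
Difference = |340.5 - 126| = 214.5°
Since > 180°: 360 - 214.5 = 145.5°

145.5°


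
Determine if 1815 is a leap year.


Rules: divisible by 4 AND (not by 100 OR by 400)
1815 ÷ 4 = 453 remainder 3 → not divisible by 4
Not divisible by 4 → not a leap year

No


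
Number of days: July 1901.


31 days

Month: July (month 7)
July has 31 days


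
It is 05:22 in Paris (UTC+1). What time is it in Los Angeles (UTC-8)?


Time difference = UTC-8 - UTC+1 = -9 hours
New hour = (5 -9) mod 24
= -4 mod 24 = 20
Minutes unchanged → 20:22; -4 < 0 → previous day

20:22 (previous day)


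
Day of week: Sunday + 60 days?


Thursday

Start: Sunday (index 6)
(6 + 60) mod 7
= 66 mod 7
= 3
Index 3 → Thursday


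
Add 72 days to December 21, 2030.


Start: December 21, 2030
Add 72 days
December 21 → January 1: 31 - 21 + 1 = 11 days (72 - 11 = 61 left)
January 1 → February 1: 31 - 1 + 1 = 31 days (61 - 31 = 30 left)
February 1 → March 1: 28 - 1 + 1 = 28 days (30 - 28 = 2 left)
March 1 + 2 = March 3, 2031

March 3, 2031


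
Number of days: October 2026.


Month: October (month 10)
October has 31 days

31 days


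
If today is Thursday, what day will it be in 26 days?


Tuesday

Start: Thursday (index 3)
(3 + 26) mod 7
= 29 mod 7
= 1
Index 1 → Tuesday


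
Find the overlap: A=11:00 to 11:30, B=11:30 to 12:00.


Meeting A: 660-690 (in minutes from midnight)
Meeting B: 690-720
Overlap start = max(660, 690) = 690
Overlap end = min(690, 720) = 690
Overlap = max(0, 690 - 690) = 0 min

0 minutes


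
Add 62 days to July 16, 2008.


Start: July 16, 2008
Add 62 days
July 16 → August 1: 31 - 16 + 1 = 16 days (62 - 16 = 46 left)
August 1 → September 1: 31 - 1 + 1 = 31 days (46 - 31 = 15 left)
September 1 + 15 = September 16, 2008

September 16, 2008


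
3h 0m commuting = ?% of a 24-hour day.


Time: 180 minutes
Day: 1440 minutes
Percentage = (180/1440) × 100 = 12.5%

12.5%


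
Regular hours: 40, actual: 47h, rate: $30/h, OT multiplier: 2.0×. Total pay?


$1620.00

Regular: 40h × $30 = $1200.00
Overtime: 47 - 40 = 7h
OT pay: 7h × $30 × 2.0 = $420.00
Total = $1200.00 + $420.00 = $1620.00


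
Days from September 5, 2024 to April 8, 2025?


215 days

From September 5, 2024 to April 8, 2025
Rest of September 2024: 30 - 5 = 25
Full months: October 31, November 30, December 31, January 31, February 2025 28, March 31
Days into April 2025: 8
Total = 25 + 31 + 30 + 31 + 31 + 28 + 31 + 8 = 215 days


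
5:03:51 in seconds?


Hours: 5 × 3600 = 18000
Minutes: 3 × 60 = 180
Seconds: 51
Total = 18000 + 180 + 51 = 18231

18231 seconds


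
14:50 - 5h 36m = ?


09:14

Start: 890 minutes from midnight
Subtract: 336 minutes
Remaining: 890 - 336 = 554
Hours: 9, Minutes: 14


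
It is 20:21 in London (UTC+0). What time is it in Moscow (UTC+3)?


23:21

Time difference = UTC+3 - UTC+0 = +3 hours
New hour = (20 + 3) mod 24
= 23 mod 24 = 23
Minutes unchanged → 23:21


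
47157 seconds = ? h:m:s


13h 5m 57s

Hours: 47157 ÷ 3600 = 13 remainder 357
Minutes: 357 ÷ 60 = 5 remainder 57
Seconds: 57


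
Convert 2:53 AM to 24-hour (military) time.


02:53

Input: 2:53 AM
AM hour stays: 2


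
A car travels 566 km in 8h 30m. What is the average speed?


Distance: 566 km
Time: 8h 30m = 510 min = 510/60 = 17/2 hours
Speed = 566 ÷ (17/2) = 566 × 2 / 17 = 1132/17 ≈ 66.6 km/h

66.6 km/h


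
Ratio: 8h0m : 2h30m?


Duration 1: 480 minutes
Duration 2: 150 minutes
Ratio = 480:150
GCD = 30
Simplified = 16:5
As a decimal: 16/5 = 3.20

16:5 (3.20)


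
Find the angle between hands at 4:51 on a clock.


Hour hand = 4×30 + 51×0.5 = 145.5°
Minute hand = 51×6 = 306°
Difference = |145.5 - 306| = 160.5°

160.5°


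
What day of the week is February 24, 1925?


Zeller's congruence:
q=24, m=14, k=24, j=19
h = (24 + ⌊13×15/5⌋ + 24 + ⌊24/4⌋ + ⌊19/4⌋ - 2×19) mod 7
= (24 + 39 + 24 + 6 + 4 - 38) mod 7
= 59 mod 7 = 3
h=3 → Tuesday

Tuesday


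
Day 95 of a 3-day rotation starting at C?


Shifts: A, B, C
Start: C (index 2)
Day 95: (2 + 95 - 1) mod 3
= 96 mod 3
= 0
Index 0 → shift A

Shift A


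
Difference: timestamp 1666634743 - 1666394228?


Difference = 1666634743 - 1666394228 = 240515 seconds
In hours: 240515 / 3600 ≈ 66.8
In days: 240515 / 86400 ≈ 2.78

240515 seconds (66.8 hours / 2.78 days)


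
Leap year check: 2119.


No

Rules: divisible by 4 AND (not by 100 OR by 400)
2119 ÷ 4 = 529 remainder 3 → not divisible by 4
Not divisible by 4 → not a leap year


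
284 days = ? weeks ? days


Weeks: 284 ÷ 7 = 40 remainder 4

40 weeks 4 days


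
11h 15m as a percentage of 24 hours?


0.4688 (46.88%)

Total minutes: 11×60 + 15 = 675
Day = 24×60 = 1440 minutes
Fraction = 675/1440 ≈ 0.4688
As a percentage: 675/1440 × 100 ≈ 46.88%


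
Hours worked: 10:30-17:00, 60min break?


5h 30m (330 minutes)

Total time = (17×60+0) - (10×60+30)
= 1020 - 630 = 390 min
Minus break: 390 - 60 = 330 min
= 5h 30m


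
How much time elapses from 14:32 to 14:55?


0h 23m

End time in minutes: 14×60 + 55 = 895
Start time in minutes: 14×60 + 32 = 872
Difference = 895 - 872 = 23 minutes
= 0 hours 23 minutes


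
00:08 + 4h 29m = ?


04:37

Start: 8 minutes from midnight
Add: 269 minutes
Total: 277 minutes
Hours: 277 ÷ 60 = 4 remainder 37


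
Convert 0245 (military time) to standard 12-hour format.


2:45 AM

Hour: 2
2 < 12 → AM


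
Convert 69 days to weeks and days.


9 weeks 6 days

Weeks: 69 ÷ 7 = 9 remainder 6


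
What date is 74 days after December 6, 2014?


February 18, 2015

Start: December 6, 2014
Add 74 days
December 6 → January 1: 31 - 6 + 1 = 26 days (74 - 26 = 48 left)
January 1 → February 1: 31 - 1 + 1 = 31 days (48 - 31 = 17 left)
February 1 + 17 = February 18, 2015


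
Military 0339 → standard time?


3:39 AM

Hour: 3
3 < 12 → AM


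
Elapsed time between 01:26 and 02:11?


End time in minutes: 2×60 + 11 = 131
Start time in minutes: 1×60 + 26 = 86
Difference = 131 - 86 = 45 minutes
= 0 hours 45 minutes

0h 45m


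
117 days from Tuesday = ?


Sunday

Start: Tuesday (index 1)
(1 + 117) mod 7
= 118 mod 7
= 6
Index 6 → Sunday


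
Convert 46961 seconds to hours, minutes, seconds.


13h 2m 41s

Hours: 46961 ÷ 3600 = 13 remainder 161
Minutes: 161 ÷ 60 = 2 remainder 41
Seconds: 41


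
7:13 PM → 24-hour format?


19:13

Input: 7:13 PM
PM: 7 + 12 = 19


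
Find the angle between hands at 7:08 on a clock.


Hour hand = 7×30 + 8×0.5 = 214.0°
Minute hand = 8×6 = 48°
Difference = |214.0 - 48| = 166.0°

166.0°
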